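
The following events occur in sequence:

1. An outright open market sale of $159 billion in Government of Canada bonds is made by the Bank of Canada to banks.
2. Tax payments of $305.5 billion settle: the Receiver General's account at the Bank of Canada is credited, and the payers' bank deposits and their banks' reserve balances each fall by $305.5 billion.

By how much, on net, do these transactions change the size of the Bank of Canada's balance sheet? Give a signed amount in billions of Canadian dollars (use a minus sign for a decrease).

Bank of Canada balance sheet:
  Assets:      Securities −$159B
  Liabilities: Bank reserves −$464.5B, Government deposits +$305.5B
Change in total Bank of Canada assets = -$159 billion.

-$159 billion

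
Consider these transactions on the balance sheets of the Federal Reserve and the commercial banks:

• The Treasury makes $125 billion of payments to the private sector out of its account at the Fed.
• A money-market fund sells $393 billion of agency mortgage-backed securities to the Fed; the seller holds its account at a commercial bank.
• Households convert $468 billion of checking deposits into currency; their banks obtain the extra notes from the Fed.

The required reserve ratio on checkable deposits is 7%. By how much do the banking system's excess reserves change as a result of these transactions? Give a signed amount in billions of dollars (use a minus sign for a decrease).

+$46.5 billion

Government spending $125 billion: reserves +$125B, deposits +$125B.
Asset purchase (from non-banks) $393 billion: reserves +$393B, deposits +$393B.
Currency withdrawal $468 billion: reserves −$468B, deposits −$468B.
Totals: Δreserves = +$50B, Δdeposits = +$50B.
Δrequired reserves = 7% × +$50B = +$3.5B.
Δexcess reserves = Δreserves − Δrequired = +$50B − (+$3.5B) = +$46.5 billion.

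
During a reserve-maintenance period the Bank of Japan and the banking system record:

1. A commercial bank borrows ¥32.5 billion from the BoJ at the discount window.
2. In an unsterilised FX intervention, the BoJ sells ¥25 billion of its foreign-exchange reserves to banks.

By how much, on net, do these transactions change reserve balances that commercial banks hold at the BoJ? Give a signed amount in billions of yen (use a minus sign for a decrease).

BoJ balance sheet:
  Assets:      Loans to banks +¥32.5B, Foreign assets −¥25B
  Liabilities: Bank reserves +¥7.5B
So the change in reserve balances that commercial banks hold at the BoJ is +¥7.5 billion.

+¥7.5 billion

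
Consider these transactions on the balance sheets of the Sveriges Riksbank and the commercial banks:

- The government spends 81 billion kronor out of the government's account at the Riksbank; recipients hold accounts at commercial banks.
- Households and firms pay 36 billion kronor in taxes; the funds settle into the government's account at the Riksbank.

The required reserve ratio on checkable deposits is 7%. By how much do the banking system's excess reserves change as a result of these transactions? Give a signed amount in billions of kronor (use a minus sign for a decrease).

+41.85 billion

Government spending 81 billion kronor: reserves +81B, deposits +81B.
Government account inflow 36 billion kronor: reserves −36B, deposits −36B.
Totals: Δreserves = +45B, Δdeposits = +45B.
Δrequired reserves = 7% × +45B = +3.15B.
Δexcess reserves = Δreserves − Δrequired = +45B − (+3.15B) = +41.85 billion.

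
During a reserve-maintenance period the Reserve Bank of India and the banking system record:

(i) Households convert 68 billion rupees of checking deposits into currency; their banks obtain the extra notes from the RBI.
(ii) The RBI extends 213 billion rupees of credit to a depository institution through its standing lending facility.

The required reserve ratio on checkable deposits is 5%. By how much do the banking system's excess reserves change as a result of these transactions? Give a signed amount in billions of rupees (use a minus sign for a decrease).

+148.4 billion

Currency withdrawal 68 billion rupees: reserves −68B, deposits −68B.
Discount-window loan 213 billion rupees: reserves +213B, deposits 0.
Totals: Δreserves = +145B, Δdeposits = −68B.
Δrequired reserves = 5% × −68B = −3.4B.
Δexcess reserves = Δreserves − Δrequired = +145B − (−3.4B) = +148.4 billion.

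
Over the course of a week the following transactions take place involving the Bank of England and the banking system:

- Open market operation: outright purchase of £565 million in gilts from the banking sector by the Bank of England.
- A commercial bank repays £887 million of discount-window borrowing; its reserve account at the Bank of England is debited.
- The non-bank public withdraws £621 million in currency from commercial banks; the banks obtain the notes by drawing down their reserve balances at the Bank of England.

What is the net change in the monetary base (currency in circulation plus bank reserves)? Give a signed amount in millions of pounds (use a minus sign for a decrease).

Bank of England balance sheet:
  Assets:      Securities +£565M, Loans to banks −£887M
  Liabilities: Bank reserves −£943M, Currency in circulation +£621M
Monetary base = currency + reserves: +£621M + (−£943M) = -£322 million.

-£322 million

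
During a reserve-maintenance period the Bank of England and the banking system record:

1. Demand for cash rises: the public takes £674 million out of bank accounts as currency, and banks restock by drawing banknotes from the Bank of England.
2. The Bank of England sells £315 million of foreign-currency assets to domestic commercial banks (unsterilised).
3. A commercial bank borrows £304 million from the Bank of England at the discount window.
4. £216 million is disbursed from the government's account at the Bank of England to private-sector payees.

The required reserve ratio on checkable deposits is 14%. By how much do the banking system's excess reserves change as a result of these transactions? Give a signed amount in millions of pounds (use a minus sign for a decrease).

Currency withdrawal £674 million: reserves −£674M, deposits −£674M.
FX sale £315 million: reserves −£315M, deposits 0.
Discount-window loan £304 million: reserves +£304M, deposits 0.
Government spending £216 million: reserves +£216M, deposits +£216M.
Totals: Δreserves = −£469M, Δdeposits = −£458M.
Δrequired reserves = 14% × −£458M = −£64.12M.
Δexcess reserves = Δreserves − Δrequired = −£469M − (−£64.12M) = -£404.88 million.

-£404.88 million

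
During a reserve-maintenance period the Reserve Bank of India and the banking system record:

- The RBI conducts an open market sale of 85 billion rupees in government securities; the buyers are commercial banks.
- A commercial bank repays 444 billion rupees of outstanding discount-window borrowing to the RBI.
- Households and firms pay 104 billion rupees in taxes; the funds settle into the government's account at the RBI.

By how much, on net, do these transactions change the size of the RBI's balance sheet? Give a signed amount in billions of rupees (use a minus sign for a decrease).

RBI balance sheet:
  Assets:      Securities −85B, Loans to banks −444B
  Liabilities: Bank reserves −633B, Government deposits +104B
Commercial banking system:
  Assets:      Reserves at CB −633B, Securities +85B
  Liabilities: Checkable deposits −104B, Borrowings from CB −444B
Change in total RBI assets = -529 billion.

-529 billion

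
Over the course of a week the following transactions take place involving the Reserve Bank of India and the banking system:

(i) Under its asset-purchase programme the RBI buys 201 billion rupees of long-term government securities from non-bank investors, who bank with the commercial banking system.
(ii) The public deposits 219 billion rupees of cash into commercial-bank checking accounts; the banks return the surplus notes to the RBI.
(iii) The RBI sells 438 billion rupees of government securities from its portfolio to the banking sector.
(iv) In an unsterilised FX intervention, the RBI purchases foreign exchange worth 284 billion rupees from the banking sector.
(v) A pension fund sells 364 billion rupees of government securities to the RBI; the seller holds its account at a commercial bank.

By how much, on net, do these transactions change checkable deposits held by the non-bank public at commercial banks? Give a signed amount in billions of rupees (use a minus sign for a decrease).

RBI balance sheet:
  Assets:      Securities +127B, Foreign assets +284B
  Liabilities: Bank reserves +630B, Currency in circulation −219B
Commercial banking system:
  Assets:      Reserves at CB +630B, Securities +438B, Foreign assets −284B
  Liabilities: Checkable deposits +784B
So the change in checkable deposits held by the non-bank public at commercial banks is +784 billion.

+784 billion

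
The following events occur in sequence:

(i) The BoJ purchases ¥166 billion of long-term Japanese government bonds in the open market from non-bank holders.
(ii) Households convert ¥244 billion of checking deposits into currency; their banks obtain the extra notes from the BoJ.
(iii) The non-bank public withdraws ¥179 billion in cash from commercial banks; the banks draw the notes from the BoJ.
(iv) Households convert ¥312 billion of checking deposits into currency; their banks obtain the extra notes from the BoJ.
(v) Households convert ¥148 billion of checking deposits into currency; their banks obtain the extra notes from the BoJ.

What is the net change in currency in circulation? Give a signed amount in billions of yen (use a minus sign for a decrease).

+¥883 billion

Asset purchase (from non-banks) ¥166 billion: no currency enters or leaves circulation → 0.
Currency withdrawal ¥244 billion: notes leave the central bank → +¥244B.
Currency withdrawal ¥179 billion: notes leave the central bank → +¥179B.
Currency withdrawal ¥312 billion: notes leave the central bank → +¥312B.
Currency withdrawal ¥148 billion: notes leave the central bank → +¥148B.
Net: 0 + 244 + 179 + 312 + 148 = +¥883 billion.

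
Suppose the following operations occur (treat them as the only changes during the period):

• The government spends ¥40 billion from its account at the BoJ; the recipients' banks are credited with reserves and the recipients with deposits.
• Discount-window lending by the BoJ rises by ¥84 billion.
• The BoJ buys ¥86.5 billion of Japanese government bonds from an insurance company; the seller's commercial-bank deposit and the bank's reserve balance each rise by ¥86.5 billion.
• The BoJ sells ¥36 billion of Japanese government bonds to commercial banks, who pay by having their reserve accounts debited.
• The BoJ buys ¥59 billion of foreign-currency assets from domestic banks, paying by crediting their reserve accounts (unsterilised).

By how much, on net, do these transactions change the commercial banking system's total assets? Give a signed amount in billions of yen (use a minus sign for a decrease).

BoJ balance sheet:
  Assets:      Securities +¥50.5B, Loans to banks +¥84B, Foreign assets +¥59B
  Liabilities: Bank reserves +¥233.5B, Government deposits −¥40B
Commercial banking system:
  Assets:      Reserves at CB +¥233.5B, Securities +¥36B, Foreign assets −¥59B
  Liabilities: Checkable deposits +¥126.5B, Borrowings from CB +¥84B
Change in total bank assets = +¥210.5 billion.

+¥210.5 billion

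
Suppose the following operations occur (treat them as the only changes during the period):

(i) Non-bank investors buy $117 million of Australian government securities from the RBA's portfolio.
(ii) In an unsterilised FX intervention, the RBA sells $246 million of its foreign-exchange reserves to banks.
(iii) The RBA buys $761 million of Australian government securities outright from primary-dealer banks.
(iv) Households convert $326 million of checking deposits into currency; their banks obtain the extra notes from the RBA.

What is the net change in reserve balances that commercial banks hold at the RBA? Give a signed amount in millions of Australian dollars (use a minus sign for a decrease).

RBA balance sheet:
  Assets:      Securities +$644M, Foreign assets −$246M
  Liabilities: Bank reserves +$72M, Currency in circulation +$326M
Commercial banking system:
  Assets:      Reserves at CB +$72M, Securities −$761M, Foreign assets +$246M
  Liabilities: Checkable deposits −$443M
So the change in reserve balances that commercial banks hold at the RBA is +$72 million.

+$72 million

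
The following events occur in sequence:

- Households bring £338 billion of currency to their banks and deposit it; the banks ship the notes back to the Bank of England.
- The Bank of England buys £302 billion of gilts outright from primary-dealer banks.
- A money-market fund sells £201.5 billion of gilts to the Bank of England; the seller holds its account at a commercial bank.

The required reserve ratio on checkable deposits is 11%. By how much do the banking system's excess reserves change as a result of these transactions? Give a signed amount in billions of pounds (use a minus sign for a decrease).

+£782.155 billion

Currency deposit £338 billion: reserves +£338B, deposits +£338B.
OMO purchase (from banks) £302 billion: reserves +£302B, deposits 0.
Asset purchase (from non-banks) £201.5 billion: reserves +£201.5B, deposits +£201.5B.
Totals: Δreserves = +£841.5B, Δdeposits = +£539.5B.
Δrequired reserves = 11% × +£539.5B = +£59.345B.
Δexcess reserves = Δreserves − Δrequired = +£841.5B − (+£59.345B) = +£782.155 billion.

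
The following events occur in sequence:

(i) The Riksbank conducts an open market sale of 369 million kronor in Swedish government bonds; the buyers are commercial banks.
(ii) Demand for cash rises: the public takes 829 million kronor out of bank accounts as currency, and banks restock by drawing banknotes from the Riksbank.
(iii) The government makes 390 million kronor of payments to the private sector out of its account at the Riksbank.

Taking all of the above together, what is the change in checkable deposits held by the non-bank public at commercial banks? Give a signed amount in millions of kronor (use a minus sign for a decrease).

Riksbank balance sheet:
  Assets:      Securities −369M
  Liabilities: Bank reserves −808M, Currency in circulation +829M, Government deposits −390M
Commercial banking system:
  Assets:      Reserves at CB −808M, Securities +369M
  Liabilities: Checkable deposits −439M
So the change in checkable deposits held by the non-bank public at commercial banks is -439 million.

-439 million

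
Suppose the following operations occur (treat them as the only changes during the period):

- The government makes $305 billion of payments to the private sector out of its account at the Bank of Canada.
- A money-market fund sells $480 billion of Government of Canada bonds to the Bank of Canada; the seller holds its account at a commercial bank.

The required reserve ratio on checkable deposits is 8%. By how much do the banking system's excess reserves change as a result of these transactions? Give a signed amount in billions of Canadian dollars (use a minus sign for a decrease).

Government spending $305 billion: reserves +$305B, deposits +$305B.
Asset purchase (from non-banks) $480 billion: reserves +$480B, deposits +$480B.
Totals: Δreserves = +$785B, Δdeposits = +$785B.
Δrequired reserves = 8% × +$785B = +$62.8B.
Δexcess reserves = Δreserves − Δrequired = +$785B − (+$62.8B) = +$722.2 billion.

+$722.2 billion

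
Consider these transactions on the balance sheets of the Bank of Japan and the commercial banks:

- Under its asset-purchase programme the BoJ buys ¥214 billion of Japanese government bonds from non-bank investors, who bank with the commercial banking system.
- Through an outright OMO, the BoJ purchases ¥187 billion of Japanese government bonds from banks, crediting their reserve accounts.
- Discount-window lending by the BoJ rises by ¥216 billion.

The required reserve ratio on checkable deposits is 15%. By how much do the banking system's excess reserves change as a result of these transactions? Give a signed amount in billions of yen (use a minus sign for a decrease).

Asset purchase (from non-banks) ¥214 billion: reserves +¥214B, deposits +¥214B.
OMO purchase (from banks) ¥187 billion: reserves +¥187B, deposits 0.
Discount-window loan ¥216 billion: reserves +¥216B, deposits 0.
Totals: Δreserves = +¥617B, Δdeposits = +¥214B.
Δrequired reserves = 15% × +¥214B = +¥32.1B.
Δexcess reserves = Δreserves − Δrequired = +¥617B − (+¥32.1B) = +¥584.9 billion.

+¥584.9 billion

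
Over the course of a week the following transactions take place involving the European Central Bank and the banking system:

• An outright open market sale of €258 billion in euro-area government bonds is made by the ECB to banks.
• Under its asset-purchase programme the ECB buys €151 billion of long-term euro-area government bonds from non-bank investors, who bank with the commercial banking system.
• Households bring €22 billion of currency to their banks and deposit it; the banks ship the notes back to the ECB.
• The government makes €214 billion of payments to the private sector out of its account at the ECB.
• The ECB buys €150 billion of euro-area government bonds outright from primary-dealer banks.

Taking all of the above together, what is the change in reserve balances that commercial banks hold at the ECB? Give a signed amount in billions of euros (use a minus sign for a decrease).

+€279 billion

OMO sale (to banks) €258 billion: the buying banks pay out of their reserve balances → −€258B.
Asset purchase (from non-banks) €151 billion: the ECB pays by crediting reserve accounts → +€151B.
Currency deposit €22 billion: returned notes are swapped for reserve credit → +€22B.
Government spending €214 billion: government payments flow into bank reserve accounts → +€214B.
OMO purchase (from banks) €150 billion: the ECB pays by crediting reserve accounts → +€150B.
Net: −258 + 151 + 22 + 214 + 150 = +€279 billion.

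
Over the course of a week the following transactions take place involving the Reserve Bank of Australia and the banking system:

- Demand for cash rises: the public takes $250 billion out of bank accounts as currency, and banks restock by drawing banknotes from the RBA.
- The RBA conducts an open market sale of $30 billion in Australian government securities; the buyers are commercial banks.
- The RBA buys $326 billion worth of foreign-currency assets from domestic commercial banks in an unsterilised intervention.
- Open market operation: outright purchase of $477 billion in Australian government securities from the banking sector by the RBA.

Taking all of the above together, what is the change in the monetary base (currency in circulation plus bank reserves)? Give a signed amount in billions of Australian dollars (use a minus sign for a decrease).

Currency withdrawal $250 billion: just a shift between currency and reserves — both are base money → 0.
OMO sale (to banks) $30 billion: RBA balance sheet contracts → −$30B.
FX purchase $326 billion: RBA balance sheet expands → +$326B.
OMO purchase (from banks) $477 billion: RBA balance sheet expands → +$477B.
Net: 0 − 30 + 326 + 477 = +$773 billion.

+$773 billion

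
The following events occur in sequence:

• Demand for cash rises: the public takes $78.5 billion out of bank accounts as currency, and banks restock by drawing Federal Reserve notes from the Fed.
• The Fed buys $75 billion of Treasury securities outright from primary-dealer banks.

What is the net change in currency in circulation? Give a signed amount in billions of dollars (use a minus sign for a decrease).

+$78.5 billion

Currency withdrawal $78.5 billion: notes leave the central bank → +$78.5B.
OMO purchase (from banks) $75 billion: no currency enters or leaves circulation → 0.
Net: 78.5 + 0 = +$78.5 billion.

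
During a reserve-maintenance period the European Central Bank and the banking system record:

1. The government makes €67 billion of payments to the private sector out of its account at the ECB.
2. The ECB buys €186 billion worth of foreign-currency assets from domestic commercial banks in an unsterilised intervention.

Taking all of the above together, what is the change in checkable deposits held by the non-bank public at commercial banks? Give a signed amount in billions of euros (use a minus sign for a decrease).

+€67 billion

ECB balance sheet:
  Assets:      Foreign assets +€186B
  Liabilities: Bank reserves +€253B, Government deposits −€67B
Commercial banking system:
  Assets:      Reserves at CB +€253B, Foreign assets −€186B
  Liabilities: Checkable deposits +€67B
So the change in checkable deposits held by the non-bank public at commercial banks is +€67 billion.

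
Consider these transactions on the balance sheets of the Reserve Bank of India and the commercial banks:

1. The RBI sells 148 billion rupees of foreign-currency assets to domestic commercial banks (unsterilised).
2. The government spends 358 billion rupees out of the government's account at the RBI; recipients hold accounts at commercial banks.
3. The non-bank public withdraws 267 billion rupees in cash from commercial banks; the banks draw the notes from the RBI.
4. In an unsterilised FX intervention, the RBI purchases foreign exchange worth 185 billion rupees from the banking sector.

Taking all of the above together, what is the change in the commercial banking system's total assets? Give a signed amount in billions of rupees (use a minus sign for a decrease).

+91 billion

FX sale 148 billion rupees: just an asset swap on bank balance sheets → 0.
Government spending 358 billion rupees: bank balance sheets expand → +358B.
Currency withdrawal 267 billion rupees: bank balance sheets shrink → −267B.
FX purchase 185 billion rupees: just an asset swap on bank balance sheets → 0.
Net: 0 + 358 − 267 + 0 = +91 billion.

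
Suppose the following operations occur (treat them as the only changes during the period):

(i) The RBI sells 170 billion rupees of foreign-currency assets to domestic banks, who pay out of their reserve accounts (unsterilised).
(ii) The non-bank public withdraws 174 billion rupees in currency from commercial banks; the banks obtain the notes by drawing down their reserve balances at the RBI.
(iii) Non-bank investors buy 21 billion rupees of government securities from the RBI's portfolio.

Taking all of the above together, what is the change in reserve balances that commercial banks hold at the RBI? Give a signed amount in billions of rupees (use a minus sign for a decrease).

FX sale 170 billion rupees: the buying banks pay out of their reserve balances → −170B.
Currency withdrawal 174 billion rupees: banks swap reserves for currency → −174B.
Asset sale (to non-banks) 21 billion rupees: the non-bank buyers' banks settle from reserves → −21B.
Net: −170 − 174 − 21 = -365 billion.

-365 billion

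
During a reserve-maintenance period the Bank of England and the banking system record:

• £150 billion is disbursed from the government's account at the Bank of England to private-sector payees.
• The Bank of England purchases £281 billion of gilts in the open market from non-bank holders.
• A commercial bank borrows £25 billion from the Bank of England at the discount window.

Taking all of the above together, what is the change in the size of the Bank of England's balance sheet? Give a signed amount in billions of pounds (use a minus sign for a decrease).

Government spending £150 billion: only the composition of liabilities changes → 0.
Asset purchase (from non-banks) £281 billion: a Bank of England asset is acquired → +£281B.
Discount-window loan £25 billion: a Bank of England asset is acquired → +£25B.
Net: 0 + 281 + 25 = +£306 billion.

+£306 billion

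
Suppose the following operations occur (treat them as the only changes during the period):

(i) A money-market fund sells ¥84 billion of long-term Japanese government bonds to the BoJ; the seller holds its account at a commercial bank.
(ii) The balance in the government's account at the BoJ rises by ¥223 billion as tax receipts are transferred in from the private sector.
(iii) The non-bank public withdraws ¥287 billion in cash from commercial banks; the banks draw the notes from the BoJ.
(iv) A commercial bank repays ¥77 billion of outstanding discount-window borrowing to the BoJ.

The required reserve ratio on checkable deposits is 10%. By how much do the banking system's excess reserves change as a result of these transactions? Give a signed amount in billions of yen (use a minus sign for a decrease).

-¥460.4 billion

Asset purchase (from non-banks) ¥84 billion: reserves +¥84B, deposits +¥84B.
Government account inflow ¥223 billion: reserves −¥223B, deposits −¥223B.
Currency withdrawal ¥287 billion: reserves −¥287B, deposits −¥287B.
Discount-window repayment ¥77 billion: reserves −¥77B, deposits 0.
Totals: Δreserves = −¥503B, Δdeposits = −¥426B.
Δrequired reserves = 10% × −¥426B = −¥42.6B.
Δexcess reserves = Δreserves − Δrequired = −¥503B − (−¥42.6B) = -¥460.4 billion.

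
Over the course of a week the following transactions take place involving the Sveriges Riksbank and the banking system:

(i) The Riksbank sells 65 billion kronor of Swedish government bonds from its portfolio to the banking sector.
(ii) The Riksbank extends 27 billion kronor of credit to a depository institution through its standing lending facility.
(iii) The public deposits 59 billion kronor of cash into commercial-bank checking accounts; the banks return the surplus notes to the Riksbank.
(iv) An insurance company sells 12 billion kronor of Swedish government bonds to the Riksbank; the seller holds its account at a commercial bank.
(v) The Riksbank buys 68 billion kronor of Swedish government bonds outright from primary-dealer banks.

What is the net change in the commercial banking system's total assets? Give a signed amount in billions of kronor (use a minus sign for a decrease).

Riksbank balance sheet:
  Assets:      Securities +15B, Loans to banks +27B
  Liabilities: Bank reserves +101B, Currency in circulation −59B
Commercial banking system:
  Assets:      Reserves at CB +101B, Securities −3B
  Liabilities: Checkable deposits +71B, Borrowings from CB +27B
Change in total bank assets = +98 billion.

+98 billion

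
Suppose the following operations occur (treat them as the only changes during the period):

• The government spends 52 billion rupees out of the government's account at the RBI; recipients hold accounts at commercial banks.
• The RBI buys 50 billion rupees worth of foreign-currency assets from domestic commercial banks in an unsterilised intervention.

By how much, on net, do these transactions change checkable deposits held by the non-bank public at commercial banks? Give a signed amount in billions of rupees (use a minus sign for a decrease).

Government spending 52 billion rupees: non-bank counterparties' bank balances rise → +52B.
FX purchase 50 billion rupees: the counterparty is a bank, so public deposits are unchanged → 0.
Net: 52 + 0 = +52 billion.

+52 billion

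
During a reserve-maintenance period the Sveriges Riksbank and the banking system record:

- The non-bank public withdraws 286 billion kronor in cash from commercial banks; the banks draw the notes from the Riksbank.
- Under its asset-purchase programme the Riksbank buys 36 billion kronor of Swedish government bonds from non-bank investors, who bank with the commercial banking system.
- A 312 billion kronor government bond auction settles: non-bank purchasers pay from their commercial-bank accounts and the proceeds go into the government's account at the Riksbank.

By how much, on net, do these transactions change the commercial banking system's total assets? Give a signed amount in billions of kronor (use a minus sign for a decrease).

-562 billion

Riksbank balance sheet:
  Assets:      Securities +36B
  Liabilities: Bank reserves −562B, Currency in circulation +286B, Government deposits +312B
Commercial banking system:
  Assets:      Reserves at CB −562B
  Liabilities: Checkable deposits −562B
Change in total bank assets = -562 billion.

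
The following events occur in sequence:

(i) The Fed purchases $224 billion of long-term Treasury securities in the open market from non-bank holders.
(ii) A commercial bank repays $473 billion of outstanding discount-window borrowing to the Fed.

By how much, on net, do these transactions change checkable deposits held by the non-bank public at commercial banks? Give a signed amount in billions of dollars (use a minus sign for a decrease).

Asset purchase (from non-banks) $224 billion: non-bank counterparties' bank balances rise → +$224B.
Discount-window repayment $473 billion: the counterparty is a bank, so public deposits are unchanged → 0.
Net: 224 + 0 = +$224 billion.

+$224 billion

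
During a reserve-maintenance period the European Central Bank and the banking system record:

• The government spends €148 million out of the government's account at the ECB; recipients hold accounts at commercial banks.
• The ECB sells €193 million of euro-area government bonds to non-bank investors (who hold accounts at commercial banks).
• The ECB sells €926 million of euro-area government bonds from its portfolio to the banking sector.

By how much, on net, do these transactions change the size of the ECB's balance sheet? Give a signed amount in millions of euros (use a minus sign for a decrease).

-€1119 million

Government spending €148 million: only the composition of liabilities changes → 0.
Asset sale (to non-banks) €193 million: an ECB asset is shed → −€193M.
OMO sale (to banks) €926 million: an ECB asset is shed → −€926M.
Net: 0 − 193 − 926 = -€1119 million.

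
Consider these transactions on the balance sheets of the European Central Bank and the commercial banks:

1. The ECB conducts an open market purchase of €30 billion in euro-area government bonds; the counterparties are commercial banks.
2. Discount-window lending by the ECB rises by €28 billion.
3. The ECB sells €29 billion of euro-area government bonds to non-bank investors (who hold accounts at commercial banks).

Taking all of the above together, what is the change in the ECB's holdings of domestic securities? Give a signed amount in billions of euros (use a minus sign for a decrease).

+€1 billion

OMO purchase (from banks) €30 billion: securities added to the ECB's portfolio → +€30B.
Discount-window loan €28 billion: the ECB's securities portfolio is untouched → 0.
Asset sale (to non-banks) €29 billion: securities removed from the ECB's portfolio → −€29B.
Net: 30 + 0 − 29 = +€1 billion.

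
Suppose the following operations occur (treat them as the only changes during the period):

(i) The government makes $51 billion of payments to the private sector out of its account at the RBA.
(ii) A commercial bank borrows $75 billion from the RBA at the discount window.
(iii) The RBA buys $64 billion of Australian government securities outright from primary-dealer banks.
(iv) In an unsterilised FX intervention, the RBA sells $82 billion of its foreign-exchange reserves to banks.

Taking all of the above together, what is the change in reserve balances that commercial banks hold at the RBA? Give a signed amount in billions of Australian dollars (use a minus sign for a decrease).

+$108 billion

Government spending $51 billion: government payments flow into bank reserve accounts → +$51B.
Discount-window loan $75 billion: the loan is credited to the bank's reserve account → +$75B.
OMO purchase (from banks) $64 billion: the RBA pays by crediting reserve accounts → +$64B.
FX sale $82 billion: the buying banks pay out of their reserve balances → −$82B.
Net: 51 + 75 + 64 − 82 = +$108 billion.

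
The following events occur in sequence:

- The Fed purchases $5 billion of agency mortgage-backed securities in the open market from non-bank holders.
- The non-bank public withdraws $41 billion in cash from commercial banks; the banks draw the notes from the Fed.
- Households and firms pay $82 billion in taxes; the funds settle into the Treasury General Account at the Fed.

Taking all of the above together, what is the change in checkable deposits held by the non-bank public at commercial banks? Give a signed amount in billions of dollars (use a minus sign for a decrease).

Asset purchase (from non-banks) $5 billion: non-bank counterparties' bank balances rise → +$5B.
Currency withdrawal $41 billion: non-bank counterparties' bank balances fall → −$41B.
Government account inflow $82 billion: non-bank counterparties' bank balances fall → −$82B.
Net: 5 − 41 − 82 = -$118 billion.

-$118 billion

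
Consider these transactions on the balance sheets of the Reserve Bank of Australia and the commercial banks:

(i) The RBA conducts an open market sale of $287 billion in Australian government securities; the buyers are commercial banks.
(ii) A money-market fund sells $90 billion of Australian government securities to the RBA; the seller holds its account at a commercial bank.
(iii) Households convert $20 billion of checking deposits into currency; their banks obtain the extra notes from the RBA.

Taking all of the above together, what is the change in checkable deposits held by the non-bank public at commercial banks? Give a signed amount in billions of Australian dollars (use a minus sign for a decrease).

RBA balance sheet:
  Assets:      Securities −$197B
  Liabilities: Bank reserves −$217B, Currency in circulation +$20B
Commercial banking system:
  Assets:      Reserves at CB −$217B, Securities +$287B
  Liabilities: Checkable deposits +$70B
So the change in checkable deposits held by the non-bank public at commercial banks is +$70 billion.

+$70 billion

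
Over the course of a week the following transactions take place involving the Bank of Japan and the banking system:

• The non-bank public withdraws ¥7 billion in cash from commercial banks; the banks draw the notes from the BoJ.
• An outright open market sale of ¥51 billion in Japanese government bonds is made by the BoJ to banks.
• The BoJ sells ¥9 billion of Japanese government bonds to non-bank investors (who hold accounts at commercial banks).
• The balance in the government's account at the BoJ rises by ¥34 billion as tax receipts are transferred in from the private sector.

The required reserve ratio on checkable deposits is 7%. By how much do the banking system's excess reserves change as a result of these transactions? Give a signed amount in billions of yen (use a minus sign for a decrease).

-¥97.5 billion

Currency withdrawal ¥7 billion: reserves −¥7B, deposits −¥7B.
OMO sale (to banks) ¥51 billion: reserves −¥51B, deposits 0.
Asset sale (to non-banks) ¥9 billion: reserves −¥9B, deposits −¥9B.
Government account inflow ¥34 billion: reserves −¥34B, deposits −¥34B.
Totals: Δreserves = −¥101B, Δdeposits = −¥50B.
Δrequired reserves = 7% × −¥50B = −¥3.5B.
Δexcess reserves = Δreserves − Δrequired = −¥101B − (−¥3.5B) = -¥97.5 billion.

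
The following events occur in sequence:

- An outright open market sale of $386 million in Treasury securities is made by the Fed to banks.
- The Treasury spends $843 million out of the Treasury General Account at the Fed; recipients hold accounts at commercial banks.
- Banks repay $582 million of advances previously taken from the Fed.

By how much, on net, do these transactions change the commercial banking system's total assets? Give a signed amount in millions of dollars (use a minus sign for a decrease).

OMO sale (to banks) $386 million: just an asset swap on bank balance sheets → 0.
Government spending $843 million: bank balance sheets expand → +$843M.
Discount-window repayment $582 million: bank balance sheets shrink → −$582M.
Net: 0 + 843 − 582 = +$261 million.

+$261 million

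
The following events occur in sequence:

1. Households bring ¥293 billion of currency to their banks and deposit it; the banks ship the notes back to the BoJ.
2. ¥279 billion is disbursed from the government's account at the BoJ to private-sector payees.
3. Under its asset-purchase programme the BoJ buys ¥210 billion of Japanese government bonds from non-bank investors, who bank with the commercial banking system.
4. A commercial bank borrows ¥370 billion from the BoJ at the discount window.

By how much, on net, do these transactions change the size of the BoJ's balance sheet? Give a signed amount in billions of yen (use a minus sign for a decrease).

Currency deposit ¥293 billion: only the composition of liabilities changes → 0.
Government spending ¥279 billion: only the composition of liabilities changes → 0.
Asset purchase (from non-banks) ¥210 billion: a BoJ asset is acquired → +¥210B.
Discount-window loan ¥370 billion: a BoJ asset is acquired → +¥370B.
Net: 0 + 0 + 210 + 370 = +¥580 billion.

+¥580 billion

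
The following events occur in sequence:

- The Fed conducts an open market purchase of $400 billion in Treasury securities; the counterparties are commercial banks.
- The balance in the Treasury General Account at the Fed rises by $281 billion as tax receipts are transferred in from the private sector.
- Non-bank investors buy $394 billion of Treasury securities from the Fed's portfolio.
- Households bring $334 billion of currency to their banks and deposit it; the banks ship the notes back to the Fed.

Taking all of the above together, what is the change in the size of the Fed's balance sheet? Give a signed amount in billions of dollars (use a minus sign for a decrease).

+$6 billion

OMO purchase (from banks) $400 billion: a Fed asset is acquired → +$400B.
Government account inflow $281 billion: only the composition of liabilities changes → 0.
Asset sale (to non-banks) $394 billion: a Fed asset is shed → −$394B.
Currency deposit $334 billion: only the composition of liabilities changes → 0.
Net: 400 + 0 − 394 + 0 = +$6 billion.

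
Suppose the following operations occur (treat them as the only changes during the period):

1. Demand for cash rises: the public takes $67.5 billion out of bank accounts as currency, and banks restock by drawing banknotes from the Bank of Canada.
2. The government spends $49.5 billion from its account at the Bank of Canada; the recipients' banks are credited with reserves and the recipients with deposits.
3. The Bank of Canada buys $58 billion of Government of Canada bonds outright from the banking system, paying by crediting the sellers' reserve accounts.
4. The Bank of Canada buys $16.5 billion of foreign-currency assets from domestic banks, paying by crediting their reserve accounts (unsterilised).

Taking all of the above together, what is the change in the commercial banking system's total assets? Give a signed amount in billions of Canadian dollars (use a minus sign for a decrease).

Bank of Canada balance sheet:
  Assets:      Securities +$58B, Foreign assets +$16.5B
  Liabilities: Bank reserves +$56.5B, Currency in circulation +$67.5B, Government deposits −$49.5B
Commercial banking system:
  Assets:      Reserves at CB +$56.5B, Securities −$58B, Foreign assets −$16.5B
  Liabilities: Checkable deposits −$18B
Change in total bank assets = -$18 billion.

-$18 billion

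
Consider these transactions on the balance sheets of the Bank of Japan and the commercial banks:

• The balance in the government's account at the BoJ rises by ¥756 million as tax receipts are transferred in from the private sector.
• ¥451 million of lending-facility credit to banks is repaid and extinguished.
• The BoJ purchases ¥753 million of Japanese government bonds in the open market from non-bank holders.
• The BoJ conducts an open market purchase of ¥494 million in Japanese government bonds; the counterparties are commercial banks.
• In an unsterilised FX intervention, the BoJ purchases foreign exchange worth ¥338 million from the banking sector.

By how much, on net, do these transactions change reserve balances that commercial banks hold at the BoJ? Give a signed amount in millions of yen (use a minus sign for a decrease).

+¥378 million

BoJ balance sheet:
  Assets:      Securities +¥1247M, Loans to banks −¥451M, Foreign assets +¥338M
  Liabilities: Bank reserves +¥378M, Government deposits +¥756M
Commercial banking system:
  Assets:      Reserves at CB +¥378M, Securities −¥494M, Foreign assets −¥338M
  Liabilities: Checkable deposits −¥3M, Borrowings from CB −¥451M
So the change in reserve balances that commercial banks hold at the BoJ is +¥378 million.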